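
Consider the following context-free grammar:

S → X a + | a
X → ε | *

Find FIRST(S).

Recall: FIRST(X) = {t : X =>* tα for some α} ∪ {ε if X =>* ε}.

We compute FIRST(S) using the standard algorithm.
FIRST(S) = {*, a}
FIRST(X) = {*, ε}
Therefore, FIRST(S) = {*, a}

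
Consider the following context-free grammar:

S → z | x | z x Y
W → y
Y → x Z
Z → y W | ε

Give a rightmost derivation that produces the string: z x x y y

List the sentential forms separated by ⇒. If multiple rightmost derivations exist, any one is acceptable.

S ⇒ z x Y ⇒ z x x Z ⇒ z x x y W ⇒ z x x y y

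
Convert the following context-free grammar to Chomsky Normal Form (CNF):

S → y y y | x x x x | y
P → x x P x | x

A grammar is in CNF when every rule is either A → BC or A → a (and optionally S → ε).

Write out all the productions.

TY → y; TX → x; S → y; P → x; S → TY X0; X0 → TY TY; S → TX X1; X1 → TX X2; X2 → TX TX; P → TX X3; X3 → TX X4; X4 → P TX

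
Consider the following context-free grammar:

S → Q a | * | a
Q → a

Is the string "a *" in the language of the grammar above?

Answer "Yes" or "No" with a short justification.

No - no valid derivation exists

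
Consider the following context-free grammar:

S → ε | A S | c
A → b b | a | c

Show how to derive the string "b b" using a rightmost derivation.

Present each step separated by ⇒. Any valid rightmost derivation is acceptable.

S ⇒ A S ⇒ A ⇒ b b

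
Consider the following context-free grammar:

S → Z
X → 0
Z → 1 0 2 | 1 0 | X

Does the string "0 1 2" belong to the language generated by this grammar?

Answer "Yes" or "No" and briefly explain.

No - no valid derivation exists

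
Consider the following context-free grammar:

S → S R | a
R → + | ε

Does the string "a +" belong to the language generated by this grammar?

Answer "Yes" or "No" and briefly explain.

Yes - a valid derivation exists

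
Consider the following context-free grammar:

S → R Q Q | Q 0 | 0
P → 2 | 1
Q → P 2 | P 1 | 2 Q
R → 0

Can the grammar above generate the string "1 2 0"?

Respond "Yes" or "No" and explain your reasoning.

Yes - a valid derivation exists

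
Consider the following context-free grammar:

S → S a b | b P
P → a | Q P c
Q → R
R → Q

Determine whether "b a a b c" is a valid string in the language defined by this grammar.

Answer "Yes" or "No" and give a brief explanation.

No - no valid derivation exists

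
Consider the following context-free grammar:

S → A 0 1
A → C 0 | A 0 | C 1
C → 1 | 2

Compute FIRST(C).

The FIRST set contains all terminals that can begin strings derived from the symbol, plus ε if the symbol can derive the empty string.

We compute FIRST(C) using the standard algorithm.
FIRST(A) = {1, 2}
FIRST(C) = {1, 2}
FIRST(S) = {1, 2}
Therefore, FIRST(C) = {1, 2}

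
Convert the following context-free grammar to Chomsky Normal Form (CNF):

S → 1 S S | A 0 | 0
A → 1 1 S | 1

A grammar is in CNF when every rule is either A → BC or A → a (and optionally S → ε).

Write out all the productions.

T1 → 1; T0 → 0; S → 0; A → 1; S → T1 X0; X0 → S S; S → A T0; A → T1 X1; X1 → T1 S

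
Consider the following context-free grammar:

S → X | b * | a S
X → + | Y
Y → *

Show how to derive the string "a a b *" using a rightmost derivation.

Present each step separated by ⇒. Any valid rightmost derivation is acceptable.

S ⇒ a S ⇒ a a S ⇒ a a b *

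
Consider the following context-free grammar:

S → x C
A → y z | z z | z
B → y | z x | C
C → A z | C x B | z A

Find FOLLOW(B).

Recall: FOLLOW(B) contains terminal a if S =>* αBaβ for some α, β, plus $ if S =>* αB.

We compute FOLLOW(B) using the standard algorithm.
FOLLOW(S) starts with {$}.
FIRST(A) = {y, z}
FIRST(B) = {y, z}
FIRST(C) = {y, z}
FIRST(S) = {x}
FOLLOW(A) = {$, x, z}
FOLLOW(B) = {$, x}
FOLLOW(C) = {$, x}
FOLLOW(S) = {$}
Therefore, FOLLOW(B) = {$, x}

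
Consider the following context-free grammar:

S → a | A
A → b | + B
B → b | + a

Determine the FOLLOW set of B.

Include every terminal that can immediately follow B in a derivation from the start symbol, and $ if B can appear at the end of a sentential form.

We compute FOLLOW(B) using the standard algorithm.
FOLLOW(S) starts with {$}.
FIRST(A) = {+, b}
FIRST(B) = {+, b}
FIRST(S) = {+, a, b}
FOLLOW(A) = {$}
FOLLOW(B) = {$}
FOLLOW(S) = {$}
Therefore, FOLLOW(B) = {$}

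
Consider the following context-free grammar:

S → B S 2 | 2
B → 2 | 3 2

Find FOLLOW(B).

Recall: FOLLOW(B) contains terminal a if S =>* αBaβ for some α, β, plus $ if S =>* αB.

We compute FOLLOW(B) using the standard algorithm.
FOLLOW(S) starts with {$}.
FIRST(B) = {2, 3}
FIRST(S) = {2, 3}
FOLLOW(B) = {2, 3}
FOLLOW(S) = {$, 2}
Therefore, FOLLOW(B) = {2, 3}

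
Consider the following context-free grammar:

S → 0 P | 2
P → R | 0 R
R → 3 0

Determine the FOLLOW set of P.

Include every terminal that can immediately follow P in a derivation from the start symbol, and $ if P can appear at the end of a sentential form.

We compute FOLLOW(P) using the standard algorithm.
FOLLOW(S) starts with {$}.
FIRST(P) = {0, 3}
FIRST(R) = {3}
FIRST(S) = {0, 2}
FOLLOW(P) = {$}
FOLLOW(R) = {$}
FOLLOW(S) = {$}
Therefore, FOLLOW(P) = {$}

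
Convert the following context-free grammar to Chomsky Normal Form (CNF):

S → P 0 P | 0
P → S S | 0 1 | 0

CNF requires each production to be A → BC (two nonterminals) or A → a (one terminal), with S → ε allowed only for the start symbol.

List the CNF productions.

T0 → 0; S → 0; T1 → 1; P → 0; S → P X0; X0 → T0 P; P → S S; P → T0 T1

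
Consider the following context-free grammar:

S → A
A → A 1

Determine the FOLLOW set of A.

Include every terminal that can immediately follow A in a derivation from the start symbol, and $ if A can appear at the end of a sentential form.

We compute FOLLOW(A) using the standard algorithm.
FOLLOW(S) starts with {$}.
FIRST(A) = {}
FIRST(S) = {}
FOLLOW(A) = {$, 1}
FOLLOW(S) = {$}
Therefore, FOLLOW(A) = {$, 1}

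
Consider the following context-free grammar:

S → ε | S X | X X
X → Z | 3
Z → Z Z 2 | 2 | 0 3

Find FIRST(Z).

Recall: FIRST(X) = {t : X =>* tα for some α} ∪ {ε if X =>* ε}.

We compute FIRST(Z) using the standard algorithm.
FIRST(S) = {0, 2, 3, ε}
FIRST(X) = {0, 2, 3}
FIRST(Z) = {0, 2}
Therefore, FIRST(Z) = {0, 2}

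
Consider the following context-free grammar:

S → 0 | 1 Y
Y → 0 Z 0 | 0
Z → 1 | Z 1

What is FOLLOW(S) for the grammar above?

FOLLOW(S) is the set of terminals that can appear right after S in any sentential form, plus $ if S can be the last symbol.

We compute FOLLOW(S) using the standard algorithm.
FOLLOW(S) starts with {$}.
FIRST(S) = {0, 1}
FIRST(Y) = {0}
FIRST(Z) = {1}
FOLLOW(S) = {$}
FOLLOW(Y) = {$}
FOLLOW(Z) = {0, 1}
Therefore, FOLLOW(S) = {$}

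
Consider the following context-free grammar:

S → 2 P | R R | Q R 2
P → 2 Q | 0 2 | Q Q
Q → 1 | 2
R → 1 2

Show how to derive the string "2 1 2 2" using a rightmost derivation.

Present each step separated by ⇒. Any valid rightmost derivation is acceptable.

S ⇒ Q R 2 ⇒ Q 1 2 2 ⇒ 2 1 2 2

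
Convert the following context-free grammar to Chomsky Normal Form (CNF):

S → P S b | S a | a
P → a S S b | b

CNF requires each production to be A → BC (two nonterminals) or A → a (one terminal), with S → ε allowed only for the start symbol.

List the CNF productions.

TB → b; TA → a; S → a; P → b; S → P X0; X0 → S TB; S → S TA; P → TA X1; X1 → S X2; X2 → S TB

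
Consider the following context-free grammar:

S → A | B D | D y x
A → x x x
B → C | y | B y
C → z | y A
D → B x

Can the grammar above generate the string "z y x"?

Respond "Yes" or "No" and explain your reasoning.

Yes - a valid derivation exists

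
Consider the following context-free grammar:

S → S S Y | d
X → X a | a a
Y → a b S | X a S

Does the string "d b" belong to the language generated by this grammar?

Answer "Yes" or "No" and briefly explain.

No - no valid derivation exists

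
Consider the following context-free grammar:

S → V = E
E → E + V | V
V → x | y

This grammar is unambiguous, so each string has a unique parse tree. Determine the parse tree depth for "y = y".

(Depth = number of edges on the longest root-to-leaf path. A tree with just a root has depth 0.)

3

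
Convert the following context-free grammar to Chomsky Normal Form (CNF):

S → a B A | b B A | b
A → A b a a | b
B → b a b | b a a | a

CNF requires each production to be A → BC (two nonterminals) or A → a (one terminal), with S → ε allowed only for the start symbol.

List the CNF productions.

TA → a; TB → b; S → b; A → b; B → a; S → TA X0; X0 → B A; S → TB X1; X1 → B A; A → A X2; X2 → TB X3; X3 → TA TA; B → TB X4; X4 → TA TB; B → TB X5; X5 → TA TA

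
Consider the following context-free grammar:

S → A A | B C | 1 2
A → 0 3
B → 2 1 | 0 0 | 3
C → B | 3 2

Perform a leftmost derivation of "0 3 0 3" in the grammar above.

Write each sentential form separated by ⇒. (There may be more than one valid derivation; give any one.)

S ⇒ A A ⇒ 0 3 A ⇒ 0 3 0 3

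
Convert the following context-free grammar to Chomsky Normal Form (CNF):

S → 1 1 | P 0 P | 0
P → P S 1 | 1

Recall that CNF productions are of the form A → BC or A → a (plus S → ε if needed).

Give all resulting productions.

T1 → 1; T0 → 0; S → 0; P → 1; S → T1 T1; S → P X0; X0 → T0 P; P → P X1; X1 → S T1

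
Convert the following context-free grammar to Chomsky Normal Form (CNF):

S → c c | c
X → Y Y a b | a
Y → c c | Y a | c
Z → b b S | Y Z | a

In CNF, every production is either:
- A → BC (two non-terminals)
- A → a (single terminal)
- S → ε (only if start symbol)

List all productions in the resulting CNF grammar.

TC → c; S → c; TA → a; TB → b; X → a; Y → c; Z → a; S → TC TC; X → Y X0; X0 → Y X1; X1 → TA TB; Y → TC TC; Y → Y TA; Z → TB X2; X2 → TB S; Z → Y Z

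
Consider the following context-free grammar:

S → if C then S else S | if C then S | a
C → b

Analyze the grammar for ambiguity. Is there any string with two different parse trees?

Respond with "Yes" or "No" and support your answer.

Yes - the string 'if b then if b then if b then a else a' has two distinct parse trees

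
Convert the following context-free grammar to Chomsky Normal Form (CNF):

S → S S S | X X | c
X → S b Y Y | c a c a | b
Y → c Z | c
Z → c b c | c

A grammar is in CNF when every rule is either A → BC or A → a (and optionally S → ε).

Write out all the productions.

S → c; TB → b; TC → c; TA → a; X → b; Y → c; Z → c; S → S X0; X0 → S S; S → X X; X → S X1; X1 → TB X2; X2 → Y Y; X → TC X3; X3 → TA X4; X4 → TC TA; Y → TC Z; Z → TC X5; X5 → TB TC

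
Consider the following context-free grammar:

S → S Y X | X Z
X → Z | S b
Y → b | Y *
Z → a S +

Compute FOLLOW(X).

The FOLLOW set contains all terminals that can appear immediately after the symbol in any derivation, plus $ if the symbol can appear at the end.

We compute FOLLOW(X) using the standard algorithm.
FOLLOW(S) starts with {$}.
FIRST(S) = {a}
FIRST(X) = {a}
FIRST(Y) = {b}
FIRST(Z) = {a}
FOLLOW(S) = {$, +, b}
FOLLOW(X) = {$, +, a, b}
FOLLOW(Y) = {*, a}
FOLLOW(Z) = {$, +, a, b}
Therefore, FOLLOW(X) = {$, +, a, b}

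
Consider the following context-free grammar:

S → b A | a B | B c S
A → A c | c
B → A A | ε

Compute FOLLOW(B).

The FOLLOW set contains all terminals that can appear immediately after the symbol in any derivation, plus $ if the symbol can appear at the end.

We compute FOLLOW(B) using the standard algorithm.
FOLLOW(S) starts with {$}.
FIRST(A) = {c}
FIRST(B) = {c, ε}
FIRST(S) = {a, b, c}
FOLLOW(A) = {$, c}
FOLLOW(B) = {$, c}
FOLLOW(S) = {$}
Therefore, FOLLOW(B) = {$, c}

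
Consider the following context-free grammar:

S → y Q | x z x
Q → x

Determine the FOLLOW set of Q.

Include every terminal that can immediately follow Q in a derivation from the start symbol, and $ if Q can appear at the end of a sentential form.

We compute FOLLOW(Q) using the standard algorithm.
FOLLOW(S) starts with {$}.
FIRST(Q) = {x}
FIRST(S) = {x, y}
FOLLOW(Q) = {$}
FOLLOW(S) = {$}
Therefore, FOLLOW(Q) = {$}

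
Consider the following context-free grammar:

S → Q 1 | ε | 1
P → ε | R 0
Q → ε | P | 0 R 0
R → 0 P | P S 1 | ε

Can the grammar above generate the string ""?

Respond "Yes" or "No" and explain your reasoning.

Yes - a valid derivation exists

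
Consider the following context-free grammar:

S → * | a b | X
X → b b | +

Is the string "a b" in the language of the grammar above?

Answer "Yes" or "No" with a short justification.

Yes - a valid derivation exists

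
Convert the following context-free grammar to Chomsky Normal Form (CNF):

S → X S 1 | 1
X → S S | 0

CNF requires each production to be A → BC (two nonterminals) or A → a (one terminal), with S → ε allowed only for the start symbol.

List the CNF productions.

T1 → 1; S → 1; X → 0; S → X X0; X0 → S T1; X → S S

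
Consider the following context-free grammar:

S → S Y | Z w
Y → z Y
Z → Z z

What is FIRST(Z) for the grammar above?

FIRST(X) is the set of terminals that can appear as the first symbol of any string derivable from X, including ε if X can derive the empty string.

We compute FIRST(Z) using the standard algorithm.
FIRST(S) = {}
FIRST(Y) = {z}
FIRST(Z) = {}
Therefore, FIRST(Z) = {}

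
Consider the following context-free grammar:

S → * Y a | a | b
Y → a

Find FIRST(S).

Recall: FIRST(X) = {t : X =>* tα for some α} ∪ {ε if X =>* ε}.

We compute FIRST(S) using the standard algorithm.
FIRST(S) = {*, a, b}
FIRST(Y) = {a}
Therefore, FIRST(S) = {*, a, b}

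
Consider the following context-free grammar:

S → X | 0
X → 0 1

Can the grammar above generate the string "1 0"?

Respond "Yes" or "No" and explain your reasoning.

No - no valid derivation exists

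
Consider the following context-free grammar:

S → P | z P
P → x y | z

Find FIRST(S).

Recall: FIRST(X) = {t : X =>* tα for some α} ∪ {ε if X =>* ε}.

We compute FIRST(S) using the standard algorithm.
FIRST(P) = {x, z}
FIRST(S) = {x, z}
Therefore, FIRST(S) = {x, z}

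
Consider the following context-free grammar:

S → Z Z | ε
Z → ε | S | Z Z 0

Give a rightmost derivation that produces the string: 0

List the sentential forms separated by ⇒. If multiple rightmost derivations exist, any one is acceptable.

S ⇒ Z Z ⇒ Z ⇒ Z Z 0 ⇒ Z 0 ⇒ 0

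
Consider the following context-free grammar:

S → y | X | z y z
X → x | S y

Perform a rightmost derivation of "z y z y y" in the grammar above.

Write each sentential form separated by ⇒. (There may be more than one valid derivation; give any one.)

S ⇒ X ⇒ S y ⇒ X y ⇒ S y y ⇒ z y z y y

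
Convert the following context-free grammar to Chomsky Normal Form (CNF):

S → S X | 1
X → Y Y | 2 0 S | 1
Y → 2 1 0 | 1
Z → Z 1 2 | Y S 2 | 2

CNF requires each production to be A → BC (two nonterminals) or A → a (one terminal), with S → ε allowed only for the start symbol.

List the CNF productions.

S → 1; T2 → 2; T0 → 0; X → 1; T1 → 1; Y → 1; Z → 2; S → S X; X → Y Y; X → T2 X0; X0 → T0 S; Y → T2 X1; X1 → T1 T0; Z → Z X2; X2 → T1 T2; Z → Y X3; X3 → S T2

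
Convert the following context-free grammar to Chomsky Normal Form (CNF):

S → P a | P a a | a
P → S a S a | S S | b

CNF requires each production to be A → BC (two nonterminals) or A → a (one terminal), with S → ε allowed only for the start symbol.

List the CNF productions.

TA → a; S → a; P → b; S → P TA; S → P X0; X0 → TA TA; P → S X1; X1 → TA X2; X2 → S TA; P → S S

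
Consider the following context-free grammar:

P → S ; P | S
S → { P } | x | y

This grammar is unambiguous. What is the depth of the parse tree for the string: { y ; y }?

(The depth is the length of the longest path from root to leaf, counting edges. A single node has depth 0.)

5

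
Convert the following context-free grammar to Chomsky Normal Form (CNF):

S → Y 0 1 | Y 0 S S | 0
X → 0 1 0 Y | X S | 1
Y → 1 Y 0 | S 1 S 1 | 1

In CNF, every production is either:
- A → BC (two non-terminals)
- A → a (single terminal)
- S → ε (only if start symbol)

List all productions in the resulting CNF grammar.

T0 → 0; T1 → 1; S → 0; X → 1; Y → 1; S → Y X0; X0 → T0 T1; S → Y X1; X1 → T0 X2; X2 → S S; X → T0 X3; X3 → T1 X4; X4 → T0 Y; X → X S; Y → T1 X5; X5 → Y T0; Y → S X6; X6 → T1 X7; X7 → S T1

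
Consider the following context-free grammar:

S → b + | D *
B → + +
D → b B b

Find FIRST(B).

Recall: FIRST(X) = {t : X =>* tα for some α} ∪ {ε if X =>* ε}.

We compute FIRST(B) using the standard algorithm.
FIRST(B) = {+}
FIRST(D) = {b}
FIRST(S) = {b}
Therefore, FIRST(B) = {+}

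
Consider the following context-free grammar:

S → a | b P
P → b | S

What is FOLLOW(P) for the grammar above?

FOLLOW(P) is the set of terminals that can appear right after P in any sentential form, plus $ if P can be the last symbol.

We compute FOLLOW(P) using the standard algorithm.
FOLLOW(S) starts with {$}.
FIRST(P) = {a, b}
FIRST(S) = {a, b}
FOLLOW(P) = {$}
FOLLOW(S) = {$}
Therefore, FOLLOW(P) = {$}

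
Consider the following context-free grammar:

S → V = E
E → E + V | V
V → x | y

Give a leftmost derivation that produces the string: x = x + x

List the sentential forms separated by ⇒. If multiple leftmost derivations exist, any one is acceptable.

S ⇒ V = E ⇒ x = E ⇒ x = E + V ⇒ x = V + V ⇒ x = x + V ⇒ x = x + x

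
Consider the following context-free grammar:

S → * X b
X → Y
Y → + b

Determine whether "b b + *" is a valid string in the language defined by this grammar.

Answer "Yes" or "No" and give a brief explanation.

No - no valid derivation exists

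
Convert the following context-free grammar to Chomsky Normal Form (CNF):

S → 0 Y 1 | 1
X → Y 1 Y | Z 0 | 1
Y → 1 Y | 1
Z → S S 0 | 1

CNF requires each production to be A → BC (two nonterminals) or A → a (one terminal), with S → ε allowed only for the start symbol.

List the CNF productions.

T0 → 0; T1 → 1; S → 1; X → 1; Y → 1; Z → 1; S → T0 X0; X0 → Y T1; X → Y X1; X1 → T1 Y; X → Z T0; Y → T1 Y; Z → S X2; X2 → S T0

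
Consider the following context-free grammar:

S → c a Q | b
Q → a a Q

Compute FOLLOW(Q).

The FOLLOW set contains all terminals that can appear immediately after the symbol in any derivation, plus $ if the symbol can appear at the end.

We compute FOLLOW(Q) using the standard algorithm.
FOLLOW(S) starts with {$}.
FIRST(Q) = {a}
FIRST(S) = {b, c}
FOLLOW(Q) = {$}
FOLLOW(S) = {$}
Therefore, FOLLOW(Q) = {$}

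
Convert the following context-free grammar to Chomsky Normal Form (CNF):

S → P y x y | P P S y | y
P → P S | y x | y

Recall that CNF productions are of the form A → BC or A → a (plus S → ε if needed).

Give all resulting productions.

TY → y; TX → x; S → y; P → y; S → P X0; X0 → TY X1; X1 → TX TY; S → P X2; X2 → P X3; X3 → S TY; P → P S; P → TY TX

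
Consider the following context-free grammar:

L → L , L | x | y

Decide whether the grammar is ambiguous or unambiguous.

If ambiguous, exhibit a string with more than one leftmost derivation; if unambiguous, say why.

Ambiguous - the string 'y , x , y , y , y' has two distinct leftmost derivations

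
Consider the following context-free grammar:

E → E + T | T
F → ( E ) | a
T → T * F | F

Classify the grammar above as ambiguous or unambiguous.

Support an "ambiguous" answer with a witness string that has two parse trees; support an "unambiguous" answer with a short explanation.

Unambiguous - every string in the language has a unique parse tree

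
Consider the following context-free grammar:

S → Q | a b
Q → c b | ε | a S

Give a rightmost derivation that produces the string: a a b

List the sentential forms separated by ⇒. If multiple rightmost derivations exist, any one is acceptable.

S ⇒ Q ⇒ a S ⇒ a a b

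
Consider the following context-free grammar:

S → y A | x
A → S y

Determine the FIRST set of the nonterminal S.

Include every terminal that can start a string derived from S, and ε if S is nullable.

We compute FIRST(S) using the standard algorithm.
FIRST(A) = {x, y}
FIRST(S) = {x, y}
Therefore, FIRST(S) = {x, y}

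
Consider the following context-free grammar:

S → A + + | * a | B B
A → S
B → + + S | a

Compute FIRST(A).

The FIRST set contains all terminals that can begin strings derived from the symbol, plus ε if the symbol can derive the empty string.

We compute FIRST(A) using the standard algorithm.
FIRST(A) = {*, +, a}
FIRST(B) = {+, a}
FIRST(S) = {*, +, a}
Therefore, FIRST(A) = {*, +, a}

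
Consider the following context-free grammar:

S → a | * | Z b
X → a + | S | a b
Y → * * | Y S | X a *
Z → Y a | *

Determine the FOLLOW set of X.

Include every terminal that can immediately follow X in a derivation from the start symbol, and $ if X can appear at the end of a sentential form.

We compute FOLLOW(X) using the standard algorithm.
FOLLOW(S) starts with {$}.
FIRST(S) = {*, a}
FIRST(X) = {*, a}
FIRST(Y) = {*, a}
FIRST(Z) = {*, a}
FOLLOW(S) = {$, *, a}
FOLLOW(X) = {a}
FOLLOW(Y) = {*, a}
FOLLOW(Z) = {b}
Therefore, FOLLOW(X) = {a}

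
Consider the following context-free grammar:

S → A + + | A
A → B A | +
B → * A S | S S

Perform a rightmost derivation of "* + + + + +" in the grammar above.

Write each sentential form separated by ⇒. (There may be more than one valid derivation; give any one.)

S ⇒ A + + ⇒ B A + + ⇒ B + + + ⇒ * A S + + + ⇒ * A A + + + ⇒ * A + + + + ⇒ * + + + + +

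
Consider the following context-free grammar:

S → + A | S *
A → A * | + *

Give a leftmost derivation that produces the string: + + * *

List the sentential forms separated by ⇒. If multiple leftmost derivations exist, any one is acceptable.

S ⇒ + A ⇒ + A * ⇒ + + * *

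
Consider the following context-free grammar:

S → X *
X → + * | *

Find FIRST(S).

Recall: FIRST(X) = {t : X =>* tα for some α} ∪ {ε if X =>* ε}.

We compute FIRST(S) using the standard algorithm.
FIRST(S) = {*, +}
FIRST(X) = {*, +}
Therefore, FIRST(S) = {*, +}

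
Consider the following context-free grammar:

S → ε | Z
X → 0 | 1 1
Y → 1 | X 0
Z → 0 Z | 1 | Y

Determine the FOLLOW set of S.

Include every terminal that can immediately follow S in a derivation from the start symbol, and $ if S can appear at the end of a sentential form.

We compute FOLLOW(S) using the standard algorithm.
FOLLOW(S) starts with {$}.
FIRST(S) = {0, 1, ε}
FIRST(X) = {0, 1}
FIRST(Y) = {0, 1}
FIRST(Z) = {0, 1}
FOLLOW(S) = {$}
FOLLOW(X) = {0}
FOLLOW(Y) = {$}
FOLLOW(Z) = {$}
Therefore, FOLLOW(S) = {$}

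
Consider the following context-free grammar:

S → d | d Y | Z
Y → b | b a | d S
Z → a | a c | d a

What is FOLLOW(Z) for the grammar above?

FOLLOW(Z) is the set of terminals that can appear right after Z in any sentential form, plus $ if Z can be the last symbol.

We compute FOLLOW(Z) using the standard algorithm.
FOLLOW(S) starts with {$}.
FIRST(S) = {a, d}
FIRST(Y) = {b, d}
FIRST(Z) = {a, d}
FOLLOW(S) = {$}
FOLLOW(Y) = {$}
FOLLOW(Z) = {$}
Therefore, FOLLOW(Z) = {$}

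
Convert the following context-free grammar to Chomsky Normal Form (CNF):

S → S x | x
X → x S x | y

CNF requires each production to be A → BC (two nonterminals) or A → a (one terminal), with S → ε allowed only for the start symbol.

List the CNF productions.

TX → x; S → x; X → y; S → S TX; X → TX X0; X0 → S TX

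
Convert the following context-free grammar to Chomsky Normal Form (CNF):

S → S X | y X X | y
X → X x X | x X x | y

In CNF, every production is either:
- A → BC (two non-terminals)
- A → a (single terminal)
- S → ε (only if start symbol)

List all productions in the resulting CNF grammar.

TY → y; S → y; TX → x; X → y; S → S X; S → TY X0; X0 → X X; X → X X1; X1 → TX X; X → TX X2; X2 → X TX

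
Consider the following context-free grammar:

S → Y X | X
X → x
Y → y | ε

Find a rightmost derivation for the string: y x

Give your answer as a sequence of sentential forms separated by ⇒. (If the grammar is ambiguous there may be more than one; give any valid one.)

S ⇒ Y X ⇒ Y x ⇒ y x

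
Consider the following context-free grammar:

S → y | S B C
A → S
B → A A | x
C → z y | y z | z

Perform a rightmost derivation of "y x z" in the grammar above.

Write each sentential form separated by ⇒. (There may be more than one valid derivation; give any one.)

S ⇒ S B C ⇒ S B z ⇒ S x z ⇒ y x z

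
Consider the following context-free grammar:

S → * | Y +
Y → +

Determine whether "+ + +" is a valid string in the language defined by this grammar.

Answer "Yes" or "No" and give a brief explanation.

No - no valid derivation exists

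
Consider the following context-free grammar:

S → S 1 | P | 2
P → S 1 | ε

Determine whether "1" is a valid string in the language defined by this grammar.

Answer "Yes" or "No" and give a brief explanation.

Yes - a valid derivation exists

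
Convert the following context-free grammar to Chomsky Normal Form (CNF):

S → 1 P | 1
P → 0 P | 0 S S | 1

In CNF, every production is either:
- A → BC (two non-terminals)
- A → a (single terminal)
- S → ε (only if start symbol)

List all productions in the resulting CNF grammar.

T1 → 1; S → 1; T0 → 0; P → 1; S → T1 P; P → T0 P; P → T0 X0; X0 → S S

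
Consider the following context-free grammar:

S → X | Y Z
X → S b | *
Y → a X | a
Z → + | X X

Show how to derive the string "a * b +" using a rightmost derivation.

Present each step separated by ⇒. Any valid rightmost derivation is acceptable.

S ⇒ Y Z ⇒ Y + ⇒ a X + ⇒ a S b + ⇒ a X b + ⇒ a * b +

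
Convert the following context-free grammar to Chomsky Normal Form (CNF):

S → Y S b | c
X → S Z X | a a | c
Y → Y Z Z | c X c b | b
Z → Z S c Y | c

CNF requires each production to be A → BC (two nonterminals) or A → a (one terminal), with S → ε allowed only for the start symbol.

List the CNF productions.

TB → b; S → c; TA → a; X → c; TC → c; Y → b; Z → c; S → Y X0; X0 → S TB; X → S X1; X1 → Z X; X → TA TA; Y → Y X2; X2 → Z Z; Y → TC X3; X3 → X X4; X4 → TC TB; Z → Z X5; X5 → S X6; X6 → TC Y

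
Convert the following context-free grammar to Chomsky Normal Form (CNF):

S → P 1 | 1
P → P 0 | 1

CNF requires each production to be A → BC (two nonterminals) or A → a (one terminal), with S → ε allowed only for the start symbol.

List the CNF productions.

T1 → 1; S → 1; T0 → 0; P → 1; S → P T1; P → P T0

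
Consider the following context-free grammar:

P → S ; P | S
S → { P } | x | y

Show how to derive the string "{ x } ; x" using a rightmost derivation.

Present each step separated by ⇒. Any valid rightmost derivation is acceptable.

P ⇒ S ; P ⇒ S ; S ⇒ S ; x ⇒ { P } ; x ⇒ { S } ; x ⇒ { x } ; x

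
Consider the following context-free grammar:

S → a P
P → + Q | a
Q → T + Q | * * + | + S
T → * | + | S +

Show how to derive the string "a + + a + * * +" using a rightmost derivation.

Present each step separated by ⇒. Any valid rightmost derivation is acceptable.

S ⇒ a P ⇒ a + Q ⇒ a + + S ⇒ a + + a P ⇒ a + + a + Q ⇒ a + + a + * * +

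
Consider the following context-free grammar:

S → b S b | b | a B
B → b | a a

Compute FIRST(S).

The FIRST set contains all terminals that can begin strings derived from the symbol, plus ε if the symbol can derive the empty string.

We compute FIRST(S) using the standard algorithm.
FIRST(B) = {a, b}
FIRST(S) = {a, b}
Therefore, FIRST(S) = {a, b}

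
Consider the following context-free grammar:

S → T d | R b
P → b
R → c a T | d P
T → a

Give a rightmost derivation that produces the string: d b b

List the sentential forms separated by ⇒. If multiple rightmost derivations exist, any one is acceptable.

S ⇒ R b ⇒ d P b ⇒ d b b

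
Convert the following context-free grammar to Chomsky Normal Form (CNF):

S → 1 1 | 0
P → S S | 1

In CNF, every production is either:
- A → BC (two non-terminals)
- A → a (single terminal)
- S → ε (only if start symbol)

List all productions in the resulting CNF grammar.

T1 → 1; S → 0; P → 1; S → T1 T1; P → S S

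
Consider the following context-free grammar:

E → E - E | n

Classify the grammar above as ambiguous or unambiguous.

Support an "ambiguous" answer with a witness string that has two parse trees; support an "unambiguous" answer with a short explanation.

Ambiguous - the string 'n - n - n' has two distinct parse trees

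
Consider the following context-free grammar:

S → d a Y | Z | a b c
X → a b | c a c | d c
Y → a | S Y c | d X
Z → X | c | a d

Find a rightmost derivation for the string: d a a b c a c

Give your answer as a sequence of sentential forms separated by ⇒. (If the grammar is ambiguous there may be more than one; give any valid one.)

S ⇒ d a Y ⇒ d a S Y c ⇒ d a S a c ⇒ d a a b c a c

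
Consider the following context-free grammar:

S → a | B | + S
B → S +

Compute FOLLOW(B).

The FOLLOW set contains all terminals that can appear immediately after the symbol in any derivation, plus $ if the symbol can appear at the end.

We compute FOLLOW(B) using the standard algorithm.
FOLLOW(S) starts with {$}.
FIRST(B) = {+, a}
FIRST(S) = {+, a}
FOLLOW(B) = {$, +}
FOLLOW(S) = {$, +}
Therefore, FOLLOW(B) = {$, +}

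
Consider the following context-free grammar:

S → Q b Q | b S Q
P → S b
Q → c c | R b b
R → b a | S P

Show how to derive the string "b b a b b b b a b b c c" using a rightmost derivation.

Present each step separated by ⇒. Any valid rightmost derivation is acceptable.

S ⇒ b S Q ⇒ b S c c ⇒ b Q b Q c c ⇒ b Q b R b b c c ⇒ b Q b b a b b c c ⇒ b R b b b b a b b c c ⇒ b b a b b b b a b b c c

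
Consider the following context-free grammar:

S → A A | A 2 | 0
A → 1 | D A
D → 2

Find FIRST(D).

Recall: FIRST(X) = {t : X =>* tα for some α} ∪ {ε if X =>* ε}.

We compute FIRST(D) using the standard algorithm.
FIRST(A) = {1, 2}
FIRST(D) = {2}
FIRST(S) = {0, 1, 2}
Therefore, FIRST(D) = {2}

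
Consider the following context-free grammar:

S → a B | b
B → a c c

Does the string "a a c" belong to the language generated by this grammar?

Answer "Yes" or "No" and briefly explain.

No - no valid derivation exists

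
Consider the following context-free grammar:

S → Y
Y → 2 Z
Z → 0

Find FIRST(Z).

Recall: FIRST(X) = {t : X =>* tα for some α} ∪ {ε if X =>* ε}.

We compute FIRST(Z) using the standard algorithm.
FIRST(S) = {2}
FIRST(Y) = {2}
FIRST(Z) = {0}
Therefore, FIRST(Z) = {0}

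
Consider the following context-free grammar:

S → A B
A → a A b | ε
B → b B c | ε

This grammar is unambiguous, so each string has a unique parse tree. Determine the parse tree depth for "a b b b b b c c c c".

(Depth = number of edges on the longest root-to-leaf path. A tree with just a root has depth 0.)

6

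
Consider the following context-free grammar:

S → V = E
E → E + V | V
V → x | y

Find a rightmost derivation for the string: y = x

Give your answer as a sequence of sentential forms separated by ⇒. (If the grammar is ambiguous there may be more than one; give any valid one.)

S ⇒ V = E ⇒ V = V ⇒ V = x ⇒ y = x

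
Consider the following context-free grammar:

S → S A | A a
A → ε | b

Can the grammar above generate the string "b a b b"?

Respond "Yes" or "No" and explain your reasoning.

Yes - a valid derivation exists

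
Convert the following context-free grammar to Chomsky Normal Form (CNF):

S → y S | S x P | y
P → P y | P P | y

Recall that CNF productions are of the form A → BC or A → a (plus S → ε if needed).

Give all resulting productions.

TY → y; TX → x; S → y; P → y; S → TY S; S → S X0; X0 → TX P; P → P TY; P → P P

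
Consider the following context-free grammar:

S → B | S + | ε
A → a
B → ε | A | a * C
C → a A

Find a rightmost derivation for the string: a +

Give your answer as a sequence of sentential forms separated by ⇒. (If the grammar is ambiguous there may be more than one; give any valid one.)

S ⇒ S + ⇒ B + ⇒ A + ⇒ a +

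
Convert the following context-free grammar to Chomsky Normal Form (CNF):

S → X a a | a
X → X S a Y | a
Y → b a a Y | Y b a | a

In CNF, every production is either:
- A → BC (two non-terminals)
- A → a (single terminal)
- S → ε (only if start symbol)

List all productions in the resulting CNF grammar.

TA → a; S → a; X → a; TB → b; Y → a; S → X X0; X0 → TA TA; X → X X1; X1 → S X2; X2 → TA Y; Y → TB X3; X3 → TA X4; X4 → TA Y; Y → Y X5; X5 → TB TA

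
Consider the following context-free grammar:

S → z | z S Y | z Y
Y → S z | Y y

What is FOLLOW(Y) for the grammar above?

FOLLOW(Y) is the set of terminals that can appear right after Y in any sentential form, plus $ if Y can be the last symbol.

We compute FOLLOW(Y) using the standard algorithm.
FOLLOW(S) starts with {$}.
FIRST(S) = {z}
FIRST(Y) = {z}
FOLLOW(S) = {$, z}
FOLLOW(Y) = {$, y, z}
Therefore, FOLLOW(Y) = {$, y, z}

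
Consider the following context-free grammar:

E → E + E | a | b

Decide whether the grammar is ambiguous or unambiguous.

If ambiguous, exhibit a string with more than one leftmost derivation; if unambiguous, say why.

Ambiguous - the string 'b + b + b + a' has two distinct leftmost derivations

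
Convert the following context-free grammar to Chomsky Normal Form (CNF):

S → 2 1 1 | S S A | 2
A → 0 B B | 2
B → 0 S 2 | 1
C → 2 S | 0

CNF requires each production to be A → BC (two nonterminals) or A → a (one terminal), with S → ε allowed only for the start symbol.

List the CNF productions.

T2 → 2; T1 → 1; S → 2; T0 → 0; A → 2; B → 1; C → 0; S → T2 X0; X0 → T1 T1; S → S X1; X1 → S A; A → T0 X2; X2 → B B; B → T0 X3; X3 → S T2; C → T2 S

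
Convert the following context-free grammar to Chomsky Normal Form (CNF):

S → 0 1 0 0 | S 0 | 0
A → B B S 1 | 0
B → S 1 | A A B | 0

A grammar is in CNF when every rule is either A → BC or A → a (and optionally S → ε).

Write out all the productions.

T0 → 0; T1 → 1; S → 0; A → 0; B → 0; S → T0 X0; X0 → T1 X1; X1 → T0 T0; S → S T0; A → B X2; X2 → B X3; X3 → S T1; B → S T1; B → A X4; X4 → A B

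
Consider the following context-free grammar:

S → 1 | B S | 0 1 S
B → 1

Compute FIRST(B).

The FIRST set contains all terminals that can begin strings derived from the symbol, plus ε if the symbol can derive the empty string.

We compute FIRST(B) using the standard algorithm.
FIRST(B) = {1}
FIRST(S) = {0, 1}
Therefore, FIRST(B) = {1}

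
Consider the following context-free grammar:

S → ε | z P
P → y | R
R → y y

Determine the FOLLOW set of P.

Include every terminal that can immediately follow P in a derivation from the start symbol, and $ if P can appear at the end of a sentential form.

We compute FOLLOW(P) using the standard algorithm.
FOLLOW(S) starts with {$}.
FIRST(P) = {y}
FIRST(R) = {y}
FIRST(S) = {z, ε}
FOLLOW(P) = {$}
FOLLOW(R) = {$}
FOLLOW(S) = {$}
Therefore, FOLLOW(P) = {$}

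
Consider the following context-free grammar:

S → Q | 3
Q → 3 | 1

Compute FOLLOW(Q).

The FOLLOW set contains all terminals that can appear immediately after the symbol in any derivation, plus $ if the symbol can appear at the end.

We compute FOLLOW(Q) using the standard algorithm.
FOLLOW(S) starts with {$}.
FIRST(Q) = {1, 3}
FIRST(S) = {1, 3}
FOLLOW(Q) = {$}
FOLLOW(S) = {$}
Therefore, FOLLOW(Q) = {$}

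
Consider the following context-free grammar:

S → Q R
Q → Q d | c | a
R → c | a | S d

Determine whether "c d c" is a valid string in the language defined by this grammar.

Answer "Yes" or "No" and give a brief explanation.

Yes - a valid derivation exists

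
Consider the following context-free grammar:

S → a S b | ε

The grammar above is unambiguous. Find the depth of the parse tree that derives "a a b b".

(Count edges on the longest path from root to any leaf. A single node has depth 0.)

3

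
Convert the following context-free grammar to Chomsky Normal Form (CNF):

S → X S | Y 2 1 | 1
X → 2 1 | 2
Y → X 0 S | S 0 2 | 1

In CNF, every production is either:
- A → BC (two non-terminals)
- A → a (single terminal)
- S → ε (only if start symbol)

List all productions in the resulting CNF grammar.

T2 → 2; T1 → 1; S → 1; X → 2; T0 → 0; Y → 1; S → X S; S → Y X0; X0 → T2 T1; X → T2 T1; Y → X X1; X1 → T0 S; Y → S X2; X2 → T0 T2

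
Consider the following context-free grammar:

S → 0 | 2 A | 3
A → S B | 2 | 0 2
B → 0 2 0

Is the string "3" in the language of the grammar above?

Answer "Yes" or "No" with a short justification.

Yes - a valid derivation exists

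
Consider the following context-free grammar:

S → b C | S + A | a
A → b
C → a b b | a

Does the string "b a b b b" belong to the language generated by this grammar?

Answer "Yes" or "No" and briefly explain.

No - no valid derivation exists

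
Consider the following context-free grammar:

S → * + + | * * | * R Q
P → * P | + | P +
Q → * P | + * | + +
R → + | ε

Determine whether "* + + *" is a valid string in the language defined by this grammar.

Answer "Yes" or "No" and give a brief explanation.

Yes - a valid derivation exists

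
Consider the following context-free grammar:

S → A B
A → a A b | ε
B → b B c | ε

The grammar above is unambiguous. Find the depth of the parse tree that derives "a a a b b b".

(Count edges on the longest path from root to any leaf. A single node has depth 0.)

5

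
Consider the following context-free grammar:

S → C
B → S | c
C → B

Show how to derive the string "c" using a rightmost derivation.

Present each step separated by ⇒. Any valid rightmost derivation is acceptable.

S ⇒ C ⇒ B ⇒ c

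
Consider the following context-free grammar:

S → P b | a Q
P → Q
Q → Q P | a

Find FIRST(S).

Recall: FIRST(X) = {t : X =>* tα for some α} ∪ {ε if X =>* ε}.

We compute FIRST(S) using the standard algorithm.
FIRST(P) = {a}
FIRST(Q) = {a}
FIRST(S) = {a}
Therefore, FIRST(S) = {a}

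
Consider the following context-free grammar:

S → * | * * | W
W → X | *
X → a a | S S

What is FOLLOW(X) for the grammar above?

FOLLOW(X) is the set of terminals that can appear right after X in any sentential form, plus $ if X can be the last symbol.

We compute FOLLOW(X) using the standard algorithm.
FOLLOW(S) starts with {$}.
FIRST(S) = {*, a}
FIRST(W) = {*, a}
FIRST(X) = {*, a}
FOLLOW(S) = {$, *, a}
FOLLOW(W) = {$, *, a}
FOLLOW(X) = {$, *, a}
Therefore, FOLLOW(X) = {$, *, a}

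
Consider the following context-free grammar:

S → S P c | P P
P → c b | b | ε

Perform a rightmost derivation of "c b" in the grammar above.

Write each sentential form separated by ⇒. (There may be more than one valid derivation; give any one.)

S ⇒ P P ⇒ P c b ⇒ c b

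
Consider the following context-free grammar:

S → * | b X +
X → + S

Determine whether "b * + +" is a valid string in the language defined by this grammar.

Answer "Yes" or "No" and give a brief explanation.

No - no valid derivation exists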